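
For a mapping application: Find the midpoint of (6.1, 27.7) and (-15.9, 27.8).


M = ((6.1+(-15.9))/2, (27.7+27.8)/2)
= (-4.9, 27.75)

(-4.9, 27.75)


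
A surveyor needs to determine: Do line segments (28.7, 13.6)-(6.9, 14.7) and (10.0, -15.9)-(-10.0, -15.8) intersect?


Cross products: d1=-591.87, d2=-611.69, d3=663.67, d4=683.49
d1*d2 < 0 and d3*d4 < 0? no

No, they don't intersect


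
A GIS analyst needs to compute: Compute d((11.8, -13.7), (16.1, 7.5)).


dx=4.3, dy=21.2
d^2 = 4.3^2 + 21.2^2 = 467.93
d = sqrt(467.93) = 21.6317

21.6317


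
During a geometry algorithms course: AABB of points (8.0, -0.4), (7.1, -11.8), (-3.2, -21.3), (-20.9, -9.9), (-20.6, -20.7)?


x range: [-20.9, 8]
y range: [-21.3, -0.4]
Bounding box: (-20.9,-21.3) to (8,-0.4)

(-20.9,-21.3) to (8,-0.4)


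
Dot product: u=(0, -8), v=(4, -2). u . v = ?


u . v = u_x*v_x + u_y*v_y = 0*4 + (-8)*(-2)
= 0 + 16 = 16

16


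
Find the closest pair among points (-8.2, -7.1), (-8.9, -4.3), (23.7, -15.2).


d(P0,P1) = 2.8862, d(P0,P2) = 32.9123, d(P1,P2) = 34.374
Closest: P0 and P1

Closest pair: (-8.2, -7.1) and (-8.9, -4.3), distance = 2.8862


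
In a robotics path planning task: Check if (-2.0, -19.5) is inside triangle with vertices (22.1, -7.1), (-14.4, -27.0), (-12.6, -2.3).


Cross products: AB x AP = -26.99, BC x BP = -292.78, CA x CP = -545.96
All same sign? yes

Yes, inside


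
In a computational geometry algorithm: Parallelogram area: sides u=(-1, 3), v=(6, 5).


|u x v| = |(-1)*5 - 3*6|
= |(-5) - 18| = 23

23


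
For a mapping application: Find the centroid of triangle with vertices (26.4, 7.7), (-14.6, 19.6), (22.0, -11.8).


Centroid = ((x_A+x_B+x_C)/3, (y_A+y_B+y_C)/3)
= ((26.4+(-14.6)+22)/3, (7.7+19.6+(-11.8))/3)
= (11.2667, 5.1667)

(11.2667, 5.1667)


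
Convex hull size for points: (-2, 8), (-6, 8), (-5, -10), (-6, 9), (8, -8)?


Convex hull vertices (CCW): (-6, 8), (-5, -10), (8, -8), (-2, 8), (-6, 9)
Count = 5

5


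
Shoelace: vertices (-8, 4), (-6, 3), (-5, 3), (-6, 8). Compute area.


Shoelace sum: ((-8)*3 - (-6)*4) + ((-6)*3 - (-5)*3) + ((-5)*8 - (-6)*3) + ((-6)*4 - (-8)*8)
= 15
Area = |15|/2 = 7.5

7.5


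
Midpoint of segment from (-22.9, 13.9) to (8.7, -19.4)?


M = (((-22.9)+8.7)/2, (13.9+(-19.4))/2)
= (-7.1, -2.75)

(-7.1, -2.75)


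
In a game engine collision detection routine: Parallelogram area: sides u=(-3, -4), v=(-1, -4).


|u x v| = |(-3)*(-4) - (-4)*(-1)|
= |12 - 4| = 8

8


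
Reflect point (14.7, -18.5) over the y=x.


Reflection over y=x: (x,y) -> (y,x)
(14.7, -18.5) -> (-18.5, 14.7)

(-18.5, 14.7)


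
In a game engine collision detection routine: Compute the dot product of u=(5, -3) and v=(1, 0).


u . v = u_x*v_x + u_y*v_y = 5*1 + (-3)*0
= 5 + 0 = 5

5


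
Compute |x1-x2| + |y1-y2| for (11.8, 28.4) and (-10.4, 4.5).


|11.8-(-10.4)| + |28.4-4.5| = 22.2 + 23.9 = 46.1

46.1


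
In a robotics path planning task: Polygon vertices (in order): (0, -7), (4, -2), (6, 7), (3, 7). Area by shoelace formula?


Shoelace sum: (0*(-2) - 4*(-7)) + (4*7 - 6*(-2)) + (6*7 - 3*7) + (3*(-7) - 0*7)
= 68
Area = |68|/2 = 34

34


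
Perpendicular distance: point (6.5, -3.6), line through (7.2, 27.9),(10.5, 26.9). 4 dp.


|cross product| = 104.65
|line direction| = sqrt(11.89) = 3.4482
Distance = 104.65/sqrt(11.89) = 30.3493

30.3493


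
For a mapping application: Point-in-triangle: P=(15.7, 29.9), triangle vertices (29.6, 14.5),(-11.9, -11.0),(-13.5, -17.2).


Cross products: AB x AP = -993.55, BC x BP = 105.68, CA x CP = 1104.37
All same sign? no

No, outside


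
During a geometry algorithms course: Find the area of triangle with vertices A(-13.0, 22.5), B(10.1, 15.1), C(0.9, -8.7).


Area = |x_A(y_B-y_C) + x_B(y_C-y_A) + x_C(y_A-y_B)|/2
= |(-309.4) + (-315.12) + 6.66|/2
= 617.86/2 = 308.93

308.93


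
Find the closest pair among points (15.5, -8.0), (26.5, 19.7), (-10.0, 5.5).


d(P0,P1) = 29.8042, d(P0,P2) = 28.8531, d(P1,P2) = 39.1649
Closest: P0 and P2

Closest pair: (15.5, -8.0) and (-10.0, 5.5), distance = 28.8531


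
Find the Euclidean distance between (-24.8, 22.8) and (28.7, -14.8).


dx=53.5, dy=-37.6
d^2 = 53.5^2 + (-37.6)^2 = 4276.01
d = sqrt(4276.01) = 65.3912

65.3912


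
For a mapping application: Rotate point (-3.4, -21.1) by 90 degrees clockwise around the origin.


90° CW: (x,y) -> (y, -x)
(-3.4,-21.1) -> (-21.1, 3.4)

(-21.1, 3.4)


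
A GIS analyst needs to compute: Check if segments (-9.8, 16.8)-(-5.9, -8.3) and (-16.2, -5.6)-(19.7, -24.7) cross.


Cross products: d1=926.4, d2=99.8, d3=-248, d4=578.6
d1*d2 < 0 and d3*d4 < 0? no

No, they don't intersect


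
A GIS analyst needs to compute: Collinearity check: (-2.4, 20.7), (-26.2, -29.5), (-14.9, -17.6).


Cross product: ((-26.2)-(-2.4))*((-17.6)-20.7) - ((-29.5)-20.7)*((-14.9)-(-2.4))
= 284.04

No, not collinear


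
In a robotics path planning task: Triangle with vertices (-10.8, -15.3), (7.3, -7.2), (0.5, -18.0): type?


Side lengths squared: AB^2=393.22, BC^2=162.88, CA^2=134.98
Sorted: [134.98, 162.88, 393.22]
By sides: Scalene, By angles: Obtuse

Scalene, Obtuse


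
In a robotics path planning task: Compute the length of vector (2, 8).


|u| = sqrt(2^2 + 8^2) = sqrt(68) = 8.2462

8.2462


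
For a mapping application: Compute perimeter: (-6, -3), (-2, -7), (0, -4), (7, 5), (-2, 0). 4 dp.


Sides: (-6, -3)->(-2, -7): sqrt(32) = 5.656854, (-2, -7)->(0, -4): sqrt(13) = 3.605551, (0, -4)->(7, 5): sqrt(130) = 11.401754, (7, 5)->(-2, 0): sqrt(106) = 10.29563, (-2, 0)->(-6, -3): sqrt(25) = 5
Sum = 35.959789
Perimeter = 35.9598

35.9598


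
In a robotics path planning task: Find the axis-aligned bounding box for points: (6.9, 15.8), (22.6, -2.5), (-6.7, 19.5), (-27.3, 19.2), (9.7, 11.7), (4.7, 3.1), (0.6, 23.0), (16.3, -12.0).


x range: [-27.3, 22.6]
y range: [-12, 23]
Bounding box: (-27.3,-12) to (22.6,23)

(-27.3,-12) to (22.6,23)


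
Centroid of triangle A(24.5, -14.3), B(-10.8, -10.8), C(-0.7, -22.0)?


Centroid = ((x_A+x_B+x_C)/3, (y_A+y_B+y_C)/3)
= ((24.5+(-10.8)+(-0.7))/3, ((-14.3)+(-10.8)+(-22))/3)
= (4.3333, -15.7)

(4.3333, -15.7)


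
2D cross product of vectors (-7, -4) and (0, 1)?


u x v = u_x*v_y - u_y*v_x = (-7)*1 - (-4)*0
= (-7) - 0 = -7

-7


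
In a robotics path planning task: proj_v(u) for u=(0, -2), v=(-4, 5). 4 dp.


u.v = -10, |v| = sqrt(41) = 6.4031
Scalar projection = u.v / |v| = -10 / sqrt(41) = -1.5617

-1.5617


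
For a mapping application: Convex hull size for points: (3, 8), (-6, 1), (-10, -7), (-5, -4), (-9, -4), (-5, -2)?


Convex hull vertices (CCW): (-10, -7), (-5, -4), (3, 8), (-6, 1), (-9, -4)
Count = 5

5


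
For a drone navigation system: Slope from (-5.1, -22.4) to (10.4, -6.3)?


slope = (y2-y1)/(x2-x1) = ((-6.3)-(-22.4))/(10.4-(-5.1)) = 16.1/15.5 = 1.0387

1.0387


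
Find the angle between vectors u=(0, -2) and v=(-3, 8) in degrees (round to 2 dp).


u.v = -16, |u| = sqrt(4) = 2, |v| = sqrt(73) = 8.544
cos(theta) = u.v/(|u||v|) = -16/sqrt(292) = -0.936329
theta = acos(-0.936329) = 159.44 degrees

159.44 degrees


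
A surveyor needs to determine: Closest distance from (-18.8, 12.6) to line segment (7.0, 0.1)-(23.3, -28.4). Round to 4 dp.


Project P onto AB: t = 0 (clamped to [0,1])
Closest point on segment: (7, 0.1)
Distance: 28.6686

28.6686


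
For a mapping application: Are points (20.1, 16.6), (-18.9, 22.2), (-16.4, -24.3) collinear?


Cross product: ((-18.9)-20.1)*((-24.3)-16.6) - (22.2-16.6)*((-16.4)-20.1)
= 1799.5

No, not collinear


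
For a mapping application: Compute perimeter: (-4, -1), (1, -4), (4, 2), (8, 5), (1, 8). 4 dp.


Sides: (-4, -1)->(1, -4): sqrt(34) = 5.830952, (1, -4)->(4, 2): sqrt(45) = 6.708204, (4, 2)->(8, 5): sqrt(25) = 5, (8, 5)->(1, 8): sqrt(58) = 7.615773, (1, 8)->(-4, -1): sqrt(106) = 10.29563
Sum = 35.450559
Perimeter = 35.4506

35.4506


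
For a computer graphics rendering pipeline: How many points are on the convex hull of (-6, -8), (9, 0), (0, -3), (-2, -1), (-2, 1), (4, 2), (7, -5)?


Convex hull vertices (CCW): (-6, -8), (7, -5), (9, 0), (4, 2), (-2, 1)
Count = 5

5


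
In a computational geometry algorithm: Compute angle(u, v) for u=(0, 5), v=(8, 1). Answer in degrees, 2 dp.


u.v = 5, |u| = sqrt(25) = 5, |v| = sqrt(65) = 8.0623
cos(theta) = u.v/(|u||v|) = 5/sqrt(1625) = 0.124035
theta = acos(0.124035) = 82.87 degrees

82.87 degrees


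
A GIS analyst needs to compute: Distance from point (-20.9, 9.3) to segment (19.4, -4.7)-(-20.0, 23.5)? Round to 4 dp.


Project P onto AB: t = 0.8445 (clamped to [0,1])
Closest point on segment: (-13.8745, 19.1158)
Distance: 12.0709

12.0709


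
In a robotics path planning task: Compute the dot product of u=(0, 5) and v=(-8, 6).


u . v = u_x*v_x + u_y*v_y = 0*(-8) + 5*6
= 0 + 30 = 30

30


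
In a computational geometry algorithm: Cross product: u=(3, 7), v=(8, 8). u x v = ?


u x v = u_x*v_y - u_y*v_x = 3*8 - 7*8
= 24 - 56 = -32

-32


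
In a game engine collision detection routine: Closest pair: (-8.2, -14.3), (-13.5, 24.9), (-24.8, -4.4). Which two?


d(P0,P1) = 39.5567, d(P0,P2) = 19.328, d(P1,P2) = 31.4035
Closest: P0 and P2

Closest pair: (-8.2, -14.3) and (-24.8, -4.4), distance = 19.328


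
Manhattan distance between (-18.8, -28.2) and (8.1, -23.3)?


|(-18.8)-8.1| + |(-28.2)-(-23.3)| = 26.9 + 4.9 = 31.8

31.8


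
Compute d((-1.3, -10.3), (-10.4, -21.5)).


dx=-9.1, dy=-11.2
d^2 = (-9.1)^2 + (-11.2)^2 = 208.25
d = sqrt(208.25) = 14.4309

14.4309


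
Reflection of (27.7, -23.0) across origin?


Reflection over origin: (x,y) -> (-x,-y)
(27.7, -23) -> (-27.7, 23)

(-27.7, 23)


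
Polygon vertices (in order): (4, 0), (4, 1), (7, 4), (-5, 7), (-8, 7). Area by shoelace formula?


Shoelace sum: (4*1 - 4*0) + (4*4 - 7*1) + (7*7 - (-5)*4) + ((-5)*7 - (-8)*7) + ((-8)*0 - 4*7)
= 75
Area = |75|/2 = 37.5

37.5


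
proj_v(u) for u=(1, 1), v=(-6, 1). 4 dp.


u.v = -5, |v| = sqrt(37) = 6.0828
Scalar projection = u.v / |v| = -5 / sqrt(37) = -0.822

-0.822


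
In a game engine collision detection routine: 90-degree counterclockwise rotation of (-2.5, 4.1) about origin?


90° CCW: (x,y) -> (-y, x)
(-2.5,4.1) -> (-4.1, -2.5)

(-4.1, -2.5)


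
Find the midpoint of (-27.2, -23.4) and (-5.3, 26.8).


M = (((-27.2)+(-5.3))/2, ((-23.4)+26.8)/2)
= (-16.25, 1.7)

(-16.25, 1.7)


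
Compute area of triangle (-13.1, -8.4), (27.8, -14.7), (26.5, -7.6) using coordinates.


Area = |x_A(y_B-y_C) + x_B(y_C-y_A) + x_C(y_A-y_B)|/2
= |93.01 + 22.24 + 166.95|/2
= 282.2/2 = 141.1

141.1


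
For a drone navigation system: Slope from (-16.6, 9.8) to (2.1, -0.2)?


slope = (y2-y1)/(x2-x1) = ((-0.2)-9.8)/(2.1-(-16.6)) = (-10)/18.7 = -0.5348

-0.5348


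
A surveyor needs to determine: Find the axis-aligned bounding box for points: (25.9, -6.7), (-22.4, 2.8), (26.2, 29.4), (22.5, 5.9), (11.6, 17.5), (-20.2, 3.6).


x range: [-22.4, 26.2]
y range: [-6.7, 29.4]
Bounding box: (-22.4,-6.7) to (26.2,29.4)

(-22.4,-6.7) to (26.2,29.4)


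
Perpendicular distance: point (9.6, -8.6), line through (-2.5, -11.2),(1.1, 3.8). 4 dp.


|cross product| = 172.14
|line direction| = sqrt(237.96) = 15.426
Distance = 172.14/sqrt(237.96) = 11.1591

11.1591


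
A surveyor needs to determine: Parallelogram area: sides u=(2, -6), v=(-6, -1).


|u x v| = |2*(-1) - (-6)*(-6)|
= |(-2) - 36| = 38

38


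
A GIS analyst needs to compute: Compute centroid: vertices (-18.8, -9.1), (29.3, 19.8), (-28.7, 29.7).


Centroid = ((x_A+x_B+x_C)/3, (y_A+y_B+y_C)/3)
= (((-18.8)+29.3+(-28.7))/3, ((-9.1)+19.8+29.7)/3)
= (-6.0667, 13.4667)

(-6.0667, 13.4667)


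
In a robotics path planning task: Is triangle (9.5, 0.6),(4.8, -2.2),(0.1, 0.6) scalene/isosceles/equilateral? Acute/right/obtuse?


Side lengths squared: AB^2=29.93, BC^2=29.93, CA^2=88.36
Sorted: [29.93, 29.93, 88.36]
By sides: Isosceles, By angles: Obtuse

Isosceles, Obtuse


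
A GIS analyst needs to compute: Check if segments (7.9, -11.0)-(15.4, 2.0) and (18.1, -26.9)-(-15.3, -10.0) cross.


Cross products: d1=-358.68, d2=-919.63, d3=-251.85, d4=309.1
d1*d2 < 0 and d3*d4 < 0? no

No, they don't intersect


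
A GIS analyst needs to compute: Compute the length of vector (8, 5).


|u| = sqrt(8^2 + 5^2) = sqrt(89) = 9.434

9.434


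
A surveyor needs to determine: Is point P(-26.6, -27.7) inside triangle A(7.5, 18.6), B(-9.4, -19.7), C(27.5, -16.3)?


Cross products: AB x AP = -523.56, BC x BP = -236.72, CA x CP = 2116.09
All same sign? no

No, outside


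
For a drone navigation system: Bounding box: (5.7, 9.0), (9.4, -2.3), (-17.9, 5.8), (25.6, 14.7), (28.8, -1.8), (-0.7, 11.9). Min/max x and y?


x range: [-17.9, 28.8]
y range: [-2.3, 14.7]
Bounding box: (-17.9,-2.3) to (28.8,14.7)

(-17.9,-2.3) to (28.8,14.7)


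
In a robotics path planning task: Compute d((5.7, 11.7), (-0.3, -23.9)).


dx=-6, dy=-35.6
d^2 = (-6)^2 + (-35.6)^2 = 1303.36
d = sqrt(1303.36) = 36.1021

36.1021


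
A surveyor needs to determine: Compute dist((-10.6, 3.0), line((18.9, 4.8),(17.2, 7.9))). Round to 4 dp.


|cross product| = 94.51
|line direction| = sqrt(12.5) = 3.5355
Distance = 94.51/sqrt(12.5) = 26.7315

26.7315


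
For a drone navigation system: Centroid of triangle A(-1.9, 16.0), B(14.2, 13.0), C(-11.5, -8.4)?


Centroid = ((x_A+x_B+x_C)/3, (y_A+y_B+y_C)/3)
= (((-1.9)+14.2+(-11.5))/3, (16+13+(-8.4))/3)
= (0.2667, 6.8667)

(0.2667, 6.8667)


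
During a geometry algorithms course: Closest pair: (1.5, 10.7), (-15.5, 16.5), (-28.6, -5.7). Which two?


d(P0,P1) = 17.9622, d(P0,P2) = 34.2778, d(P1,P2) = 25.7769
Closest: P0 and P1

Closest pair: (1.5, 10.7) and (-15.5, 16.5), distance = 17.9622


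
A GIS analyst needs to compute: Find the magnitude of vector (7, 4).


|u| = sqrt(7^2 + 4^2) = sqrt(65) = 8.0623

8.0623


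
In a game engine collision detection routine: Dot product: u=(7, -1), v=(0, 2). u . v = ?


u . v = u_x*v_x + u_y*v_y = 7*0 + (-1)*2
= 0 + (-2) = -2

-2


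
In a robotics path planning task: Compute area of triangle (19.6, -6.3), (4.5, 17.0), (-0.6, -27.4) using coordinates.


Area = |x_A(y_B-y_C) + x_B(y_C-y_A) + x_C(y_A-y_B)|/2
= |870.24 + (-94.95) + 13.98|/2
= 789.27/2 = 394.635

394.635


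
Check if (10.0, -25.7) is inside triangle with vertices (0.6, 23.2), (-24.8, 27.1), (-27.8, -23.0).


Cross products: AB x AP = 1205.4, BC x BP = 1901.88, CA x CP = -1823.04
All same sign? no

No, outside


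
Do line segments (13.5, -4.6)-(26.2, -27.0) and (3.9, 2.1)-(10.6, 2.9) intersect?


Cross products: d1=-52.57, d2=-212.81, d3=-129.95, d4=30.29
d1*d2 < 0 and d3*d4 < 0? no

No, they don't intersect


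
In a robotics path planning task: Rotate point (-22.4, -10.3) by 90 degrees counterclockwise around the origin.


90° CCW: (x,y) -> (-y, x)
(-22.4,-10.3) -> (10.3, -22.4)

(10.3, -22.4)


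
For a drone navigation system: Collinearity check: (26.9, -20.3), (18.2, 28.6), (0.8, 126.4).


Cross product: (18.2-26.9)*(126.4-(-20.3)) - (28.6-(-20.3))*(0.8-26.9)
= 0

Yes, collinear


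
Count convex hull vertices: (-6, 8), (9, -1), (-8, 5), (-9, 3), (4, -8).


Convex hull vertices (CCW): (-9, 3), (4, -8), (9, -1), (-6, 8), (-8, 5)
Count = 5

5


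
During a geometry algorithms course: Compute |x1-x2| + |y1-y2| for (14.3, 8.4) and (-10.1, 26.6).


|14.3-(-10.1)| + |8.4-26.6| = 24.4 + 18.2 = 42.6

42.6


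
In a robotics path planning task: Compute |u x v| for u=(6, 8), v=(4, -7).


|u x v| = |6*(-7) - 8*4|
= |(-42) - 32| = 74

74


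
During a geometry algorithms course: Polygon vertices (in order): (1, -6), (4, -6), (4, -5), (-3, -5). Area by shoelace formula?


Shoelace sum: (1*(-6) - 4*(-6)) + (4*(-5) - 4*(-6)) + (4*(-5) - (-3)*(-5)) + ((-3)*(-6) - 1*(-5))
= 10
Area = |10|/2 = 5

5


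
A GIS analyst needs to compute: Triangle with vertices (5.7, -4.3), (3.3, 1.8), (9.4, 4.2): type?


Side lengths squared: AB^2=42.97, BC^2=42.97, CA^2=85.94
Sorted: [42.97, 42.97, 85.94]
By sides: Isosceles, By angles: Right

Isosceles, Right


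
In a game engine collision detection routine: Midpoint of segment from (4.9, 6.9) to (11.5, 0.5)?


M = ((4.9+11.5)/2, (6.9+0.5)/2)
= (8.2, 3.7)

(8.2, 3.7)


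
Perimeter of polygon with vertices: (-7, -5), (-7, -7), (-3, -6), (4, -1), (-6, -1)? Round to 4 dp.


Sides: (-7, -5)->(-7, -7): sqrt(4) = 2, (-7, -7)->(-3, -6): sqrt(17) = 4.123106, (-3, -6)->(4, -1): sqrt(74) = 8.602325, (4, -1)->(-6, -1): sqrt(100) = 10, (-6, -1)->(-7, -5): sqrt(17) = 4.123106
Sum = 28.848537
Perimeter = 28.8485

28.8485


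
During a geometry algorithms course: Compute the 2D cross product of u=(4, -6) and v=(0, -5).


u x v = u_x*v_y - u_y*v_x = 4*(-5) - (-6)*0
= (-20) - 0 = -20

-20


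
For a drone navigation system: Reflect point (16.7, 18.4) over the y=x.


Reflection over y=x: (x,y) -> (y,x)
(16.7, 18.4) -> (18.4, 16.7)

(18.4, 16.7)


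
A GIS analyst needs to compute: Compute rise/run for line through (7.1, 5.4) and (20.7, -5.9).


slope = (y2-y1)/(x2-x1) = ((-5.9)-5.4)/(20.7-7.1) = (-11.3)/13.6 = -0.8309

-0.8309


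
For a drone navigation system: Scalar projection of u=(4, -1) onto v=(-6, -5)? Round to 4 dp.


u.v = -19, |v| = sqrt(61) = 7.8102
Scalar projection = u.v / |v| = -19 / sqrt(61) = -2.4327

-2.4327


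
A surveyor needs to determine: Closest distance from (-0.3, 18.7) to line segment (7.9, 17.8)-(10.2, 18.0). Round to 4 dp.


Project P onto AB: t = 0 (clamped to [0,1])
Closest point on segment: (7.9, 17.8)
Distance: 8.2492

8.2492


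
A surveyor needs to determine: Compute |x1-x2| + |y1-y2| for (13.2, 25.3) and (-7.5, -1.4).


|13.2-(-7.5)| + |25.3-(-1.4)| = 20.7 + 26.7 = 47.4

47.4


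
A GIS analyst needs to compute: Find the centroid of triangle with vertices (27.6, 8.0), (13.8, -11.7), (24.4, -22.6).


Centroid = ((x_A+x_B+x_C)/3, (y_A+y_B+y_C)/3)
= ((27.6+13.8+24.4)/3, (8+(-11.7)+(-22.6))/3)
= (21.9333, -8.7667)

(21.9333, -8.7667)


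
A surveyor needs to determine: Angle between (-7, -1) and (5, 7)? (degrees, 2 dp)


u.v = -42, |u| = sqrt(50) = 7.0711, |v| = sqrt(74) = 8.6023
cos(theta) = u.v/(|u||v|) = -42/sqrt(3700) = -0.690476
theta = acos(-0.690476) = 133.67 degrees

133.67 degrees


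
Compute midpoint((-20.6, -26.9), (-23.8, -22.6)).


M = (((-20.6)+(-23.8))/2, ((-26.9)+(-22.6))/2)
= (-22.2, -24.75)

(-22.2, -24.75)


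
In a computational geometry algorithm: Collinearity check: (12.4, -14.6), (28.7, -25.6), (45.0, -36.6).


Cross product: (28.7-12.4)*((-36.6)-(-14.6)) - ((-25.6)-(-14.6))*(45-12.4)
= 0

Yes, collinear


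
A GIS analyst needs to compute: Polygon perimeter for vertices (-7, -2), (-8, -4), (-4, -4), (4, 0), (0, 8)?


Sides: (-7, -2)->(-8, -4): sqrt(5) = 2.236068, (-8, -4)->(-4, -4): sqrt(16) = 4, (-4, -4)->(4, 0): sqrt(80) = 8.944272, (4, 0)->(0, 8): sqrt(80) = 8.944272, (0, 8)->(-7, -2): sqrt(149) = 12.206556
Sum = 36.331168
Perimeter = 36.3312

36.3312


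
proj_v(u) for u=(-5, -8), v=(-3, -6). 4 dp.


u.v = 63, |v| = sqrt(45) = 6.7082
Scalar projection = u.v / |v| = 63 / sqrt(45) = 9.3915

9.3915


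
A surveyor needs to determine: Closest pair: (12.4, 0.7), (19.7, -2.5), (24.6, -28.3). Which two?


d(P0,P1) = 7.9706, d(P0,P2) = 31.4617, d(P1,P2) = 26.2612
Closest: P0 and P1

Closest pair: (12.4, 0.7) and (19.7, -2.5), distance = 7.9706


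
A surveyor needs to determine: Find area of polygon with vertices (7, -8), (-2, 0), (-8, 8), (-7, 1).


Shoelace sum: (7*0 - (-2)*(-8)) + ((-2)*8 - (-8)*0) + ((-8)*1 - (-7)*8) + ((-7)*(-8) - 7*1)
= 65
Area = |65|/2 = 32.5

32.5


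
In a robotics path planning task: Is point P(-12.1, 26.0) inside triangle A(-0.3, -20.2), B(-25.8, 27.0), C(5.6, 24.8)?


Cross products: AB x AP = -621.14, BC x BP = -1.26, CA x CP = -803.58
All same sign? yes

Yes, inside


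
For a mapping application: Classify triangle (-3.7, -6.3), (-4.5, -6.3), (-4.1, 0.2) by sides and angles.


Side lengths squared: AB^2=0.64, BC^2=42.41, CA^2=42.41
Sorted: [0.64, 42.41, 42.41]
By sides: Isosceles, By angles: Acute

Isosceles, Acute


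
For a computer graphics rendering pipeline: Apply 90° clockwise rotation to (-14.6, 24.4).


90° CW: (x,y) -> (y, -x)
(-14.6,24.4) -> (24.4, 14.6)

(24.4, 14.6)


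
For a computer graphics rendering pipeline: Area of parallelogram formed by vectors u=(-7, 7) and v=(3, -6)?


|u x v| = |(-7)*(-6) - 7*3|
= |42 - 21| = 21

21


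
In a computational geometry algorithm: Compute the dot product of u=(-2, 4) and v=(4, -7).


u . v = u_x*v_x + u_y*v_y = (-2)*4 + 4*(-7)
= (-8) + (-28) = -36

-36


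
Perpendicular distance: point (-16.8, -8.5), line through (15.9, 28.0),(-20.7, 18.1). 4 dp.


|cross product| = 1012.17
|line direction| = sqrt(1437.57) = 37.9153
Distance = 1012.17/sqrt(1437.57) = 26.6956

26.6956


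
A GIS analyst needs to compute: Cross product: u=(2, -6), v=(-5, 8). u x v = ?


u x v = u_x*v_y - u_y*v_x = 2*8 - (-6)*(-5)
= 16 - 30 = -14

-14


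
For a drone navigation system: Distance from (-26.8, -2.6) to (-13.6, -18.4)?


dx=13.2, dy=-15.8
d^2 = 13.2^2 + (-15.8)^2 = 423.88
d = sqrt(423.88) = 20.5883

20.5883


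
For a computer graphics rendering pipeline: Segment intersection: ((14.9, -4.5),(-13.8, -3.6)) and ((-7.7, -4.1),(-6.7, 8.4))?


Cross products: d1=-282.9, d2=76.75, d3=8.86, d4=-350.79
d1*d2 < 0 and d3*d4 < 0? yes

Yes, they intersect


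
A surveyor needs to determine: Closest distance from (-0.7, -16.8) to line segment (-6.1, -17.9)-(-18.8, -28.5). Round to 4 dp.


Project P onto AB: t = 0 (clamped to [0,1])
Closest point on segment: (-6.1, -17.9)
Distance: 5.5109

5.5109


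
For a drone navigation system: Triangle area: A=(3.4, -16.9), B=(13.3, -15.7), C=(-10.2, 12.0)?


Area = |x_A(y_B-y_C) + x_B(y_C-y_A) + x_C(y_A-y_B)|/2
= |(-94.18) + 384.37 + 12.24|/2
= 302.43/2 = 151.215

151.215


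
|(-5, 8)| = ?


|u| = sqrt((-5)^2 + 8^2) = sqrt(89) = 9.434

9.434


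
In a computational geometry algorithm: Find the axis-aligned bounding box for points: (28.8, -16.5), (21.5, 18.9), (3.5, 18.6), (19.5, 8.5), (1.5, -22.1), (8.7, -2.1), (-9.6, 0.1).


x range: [-9.6, 28.8]
y range: [-22.1, 18.9]
Bounding box: (-9.6,-22.1) to (28.8,18.9)

(-9.6,-22.1) to (28.8,18.9)


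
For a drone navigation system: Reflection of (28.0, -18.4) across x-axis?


Reflection over x-axis: (x,y) -> (x,-y)
(28, -18.4) -> (28, 18.4)

(28, 18.4)


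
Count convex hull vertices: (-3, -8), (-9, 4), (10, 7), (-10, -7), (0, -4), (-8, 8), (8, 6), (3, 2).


Convex hull vertices (CCW): (-10, -7), (-3, -8), (10, 7), (-8, 8), (-9, 4)
Count = 5

5


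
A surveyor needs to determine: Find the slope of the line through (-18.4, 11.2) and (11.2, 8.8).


slope = (y2-y1)/(x2-x1) = (8.8-11.2)/(11.2-(-18.4)) = (-2.4)/29.6 = -0.0811

-0.0811


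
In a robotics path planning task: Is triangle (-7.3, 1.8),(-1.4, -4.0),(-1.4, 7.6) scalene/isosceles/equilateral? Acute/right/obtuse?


Side lengths squared: AB^2=68.45, BC^2=134.56, CA^2=68.45
Sorted: [68.45, 68.45, 134.56]
By sides: Isosceles, By angles: Acute

Isosceles, Acute


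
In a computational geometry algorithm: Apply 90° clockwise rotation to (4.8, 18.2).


90° CW: (x,y) -> (y, -x)
(4.8,18.2) -> (18.2, -4.8)

(18.2, -4.8)


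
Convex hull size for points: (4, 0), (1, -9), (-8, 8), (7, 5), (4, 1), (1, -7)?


Convex hull vertices (CCW): (-8, 8), (1, -9), (7, 5)
Count = 3

3


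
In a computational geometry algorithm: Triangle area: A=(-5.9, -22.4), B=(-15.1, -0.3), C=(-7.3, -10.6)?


Area = |x_A(y_B-y_C) + x_B(y_C-y_A) + x_C(y_A-y_B)|/2
= |(-60.77) + (-178.18) + 161.33|/2
= 77.62/2 = 38.81

38.81


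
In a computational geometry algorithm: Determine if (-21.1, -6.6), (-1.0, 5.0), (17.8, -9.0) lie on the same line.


Cross product: ((-1)-(-21.1))*((-9)-(-6.6)) - (5-(-6.6))*(17.8-(-21.1))
= -499.48

No, not collinear


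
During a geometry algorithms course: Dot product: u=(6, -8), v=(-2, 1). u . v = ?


u . v = u_x*v_x + u_y*v_y = 6*(-2) + (-8)*1
= (-12) + (-8) = -20

-20


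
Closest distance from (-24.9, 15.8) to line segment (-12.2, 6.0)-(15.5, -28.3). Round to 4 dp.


Project P onto AB: t = 0 (clamped to [0,1])
Closest point on segment: (-12.2, 6)
Distance: 16.0415

16.0415


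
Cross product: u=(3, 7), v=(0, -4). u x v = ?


u x v = u_x*v_y - u_y*v_x = 3*(-4) - 7*0
= (-12) - 0 = -12

-12


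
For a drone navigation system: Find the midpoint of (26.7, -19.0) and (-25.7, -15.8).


M = ((26.7+(-25.7))/2, ((-19)+(-15.8))/2)
= (0.5, -17.4)

(0.5, -17.4)


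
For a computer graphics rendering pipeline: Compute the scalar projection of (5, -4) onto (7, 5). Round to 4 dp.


u.v = 15, |v| = sqrt(74) = 8.6023
Scalar projection = u.v / |v| = 15 / sqrt(74) = 1.7437

1.7437


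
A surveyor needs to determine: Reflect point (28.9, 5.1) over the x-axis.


Reflection over x-axis: (x,y) -> (x,-y)
(28.9, 5.1) -> (28.9, -5.1)

(28.9, -5.1)


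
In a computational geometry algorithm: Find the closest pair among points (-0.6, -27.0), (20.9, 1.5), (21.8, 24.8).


d(P0,P1) = 35.7001, d(P0,P2) = 56.4358, d(P1,P2) = 23.3174
Closest: P1 and P2

Closest pair: (20.9, 1.5) and (21.8, 24.8), distance = 23.3174


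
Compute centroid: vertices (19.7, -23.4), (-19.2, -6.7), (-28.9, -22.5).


Centroid = ((x_A+x_B+x_C)/3, (y_A+y_B+y_C)/3)
= ((19.7+(-19.2)+(-28.9))/3, ((-23.4)+(-6.7)+(-22.5))/3)
= (-9.4667, -17.5333)

(-9.4667, -17.5333)


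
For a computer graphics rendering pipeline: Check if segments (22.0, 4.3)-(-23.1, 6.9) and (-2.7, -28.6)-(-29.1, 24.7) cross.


Cross products: d1=-2185.07, d2=150.12, d3=1548.01, d4=-787.18
d1*d2 < 0 and d3*d4 < 0? yes

Yes, they intersect


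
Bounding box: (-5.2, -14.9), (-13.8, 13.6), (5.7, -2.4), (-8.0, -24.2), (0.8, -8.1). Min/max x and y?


x range: [-13.8, 5.7]
y range: [-24.2, 13.6]
Bounding box: (-13.8,-24.2) to (5.7,13.6)

(-13.8,-24.2) to (5.7,13.6)


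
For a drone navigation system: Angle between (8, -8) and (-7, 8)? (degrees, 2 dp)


u.v = -120, |u| = sqrt(128) = 11.3137, |v| = sqrt(113) = 10.6301
cos(theta) = u.v/(|u||v|) = -120/sqrt(14464) = -0.997785
theta = acos(-0.997785) = 176.19 degrees

176.19 degrees


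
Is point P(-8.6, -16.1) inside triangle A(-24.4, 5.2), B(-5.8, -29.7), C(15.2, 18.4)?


Cross products: AB x AP = 155.24, BC x BP = 420.28, CA x CP = 1052.04
All same sign? yes

Yes, inside


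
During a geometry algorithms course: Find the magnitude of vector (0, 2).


|u| = sqrt(0^2 + 2^2) = sqrt(4) = 2

2


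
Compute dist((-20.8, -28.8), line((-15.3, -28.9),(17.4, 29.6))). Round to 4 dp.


|cross product| = 325.02
|line direction| = sqrt(4491.54) = 67.019
Distance = 325.02/sqrt(4491.54) = 4.8497

4.8497


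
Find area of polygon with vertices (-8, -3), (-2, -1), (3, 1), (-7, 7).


Shoelace sum: ((-8)*(-1) - (-2)*(-3)) + ((-2)*1 - 3*(-1)) + (3*7 - (-7)*1) + ((-7)*(-3) - (-8)*7)
= 108
Area = |108|/2 = 54

54


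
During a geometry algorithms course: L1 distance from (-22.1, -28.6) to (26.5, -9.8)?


|(-22.1)-26.5| + |(-28.6)-(-9.8)| = 48.6 + 18.8 = 67.4

67.4


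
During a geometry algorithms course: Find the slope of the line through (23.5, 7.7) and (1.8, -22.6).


slope = (y2-y1)/(x2-x1) = ((-22.6)-7.7)/(1.8-23.5) = (-30.3)/(-21.7) = 1.3963

1.3963


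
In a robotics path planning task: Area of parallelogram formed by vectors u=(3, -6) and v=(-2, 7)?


|u x v| = |3*7 - (-6)*(-2)|
= |21 - 12| = 9

9


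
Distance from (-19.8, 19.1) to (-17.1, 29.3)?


dx=2.7, dy=10.2
d^2 = 2.7^2 + 10.2^2 = 111.33
d = sqrt(111.33) = 10.5513

10.5513


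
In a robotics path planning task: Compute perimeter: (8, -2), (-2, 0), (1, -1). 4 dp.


Sides: (8, -2)->(-2, 0): sqrt(104) = 10.198039, (-2, 0)->(1, -1): sqrt(10) = 3.162278, (1, -1)->(8, -2): sqrt(50) = 7.071068
Sum = 20.431385
Perimeter = 20.4314

20.4314


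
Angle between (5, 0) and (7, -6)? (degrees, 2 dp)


u.v = 35, |u| = sqrt(25) = 5, |v| = sqrt(85) = 9.2195
cos(theta) = u.v/(|u||v|) = 35/sqrt(2125) = 0.759257
theta = acos(0.759257) = 40.6 degrees

40.6 degrees


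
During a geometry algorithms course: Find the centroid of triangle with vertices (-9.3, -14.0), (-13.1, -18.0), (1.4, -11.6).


Centroid = ((x_A+x_B+x_C)/3, (y_A+y_B+y_C)/3)
= (((-9.3)+(-13.1)+1.4)/3, ((-14)+(-18)+(-11.6))/3)
= (-7, -14.5333)

(-7, -14.5333)


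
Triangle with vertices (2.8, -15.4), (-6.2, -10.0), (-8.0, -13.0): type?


Side lengths squared: AB^2=110.16, BC^2=12.24, CA^2=122.4
Sorted: [12.24, 110.16, 122.4]
By sides: Scalene, By angles: Right

Scalene, Right


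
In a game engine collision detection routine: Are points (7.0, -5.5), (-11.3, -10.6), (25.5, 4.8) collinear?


Cross product: ((-11.3)-7)*(4.8-(-5.5)) - ((-10.6)-(-5.5))*(25.5-7)
= -94.14

No, not collinear


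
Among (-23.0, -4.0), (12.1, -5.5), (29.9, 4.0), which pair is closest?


d(P0,P1) = 35.132, d(P0,P2) = 53.5015, d(P1,P2) = 20.1765
Closest: P1 and P2

Closest pair: (12.1, -5.5) and (29.9, 4.0), distance = 20.1765


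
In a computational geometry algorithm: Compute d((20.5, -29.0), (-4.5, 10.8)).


dx=-25, dy=39.8
d^2 = (-25)^2 + 39.8^2 = 2209.04
d = sqrt(2209.04) = 47.0004

47.0004


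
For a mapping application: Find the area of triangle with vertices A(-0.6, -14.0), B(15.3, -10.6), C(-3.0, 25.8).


Area = |x_A(y_B-y_C) + x_B(y_C-y_A) + x_C(y_A-y_B)|/2
= |21.84 + 608.94 + 10.2|/2
= 640.98/2 = 320.49

320.49


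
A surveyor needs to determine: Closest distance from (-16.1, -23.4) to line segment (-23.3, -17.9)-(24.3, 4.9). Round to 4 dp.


Project P onto AB: t = 0.078 (clamped to [0,1])
Closest point on segment: (-19.5865, -16.1212)
Distance: 8.0707

8.0707


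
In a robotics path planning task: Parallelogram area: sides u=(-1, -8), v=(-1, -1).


|u x v| = |(-1)*(-1) - (-8)*(-1)|
= |1 - 8| = 7

7


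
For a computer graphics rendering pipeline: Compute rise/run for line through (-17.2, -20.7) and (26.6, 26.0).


slope = (y2-y1)/(x2-x1) = (26-(-20.7))/(26.6-(-17.2)) = 46.7/43.8 = 1.0662

1.0662


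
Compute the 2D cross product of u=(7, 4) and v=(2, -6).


u x v = u_x*v_y - u_y*v_x = 7*(-6) - 4*2
= (-42) - 8 = -50

-50


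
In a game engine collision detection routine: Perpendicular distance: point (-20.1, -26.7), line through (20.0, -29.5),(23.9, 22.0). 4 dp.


|cross product| = 2076.07
|line direction| = sqrt(2667.46) = 51.6475
Distance = 2076.07/sqrt(2667.46) = 40.1969

40.1969


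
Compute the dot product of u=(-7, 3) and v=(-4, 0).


u . v = u_x*v_x + u_y*v_y = (-7)*(-4) + 3*0
= 28 + 0 = 28

28


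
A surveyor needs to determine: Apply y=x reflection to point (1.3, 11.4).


Reflection over y=x: (x,y) -> (y,x)
(1.3, 11.4) -> (11.4, 1.3)

(11.4, 1.3)


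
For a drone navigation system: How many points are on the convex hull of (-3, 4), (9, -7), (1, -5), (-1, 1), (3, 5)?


Convex hull vertices (CCW): (-3, 4), (1, -5), (9, -7), (3, 5)
Count = 4

4


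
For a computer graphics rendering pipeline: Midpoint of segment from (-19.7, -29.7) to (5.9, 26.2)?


M = (((-19.7)+5.9)/2, ((-29.7)+26.2)/2)
= (-6.9, -1.75)

(-6.9, -1.75)


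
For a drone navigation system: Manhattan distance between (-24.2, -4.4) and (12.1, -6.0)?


|(-24.2)-12.1| + |(-4.4)-(-6)| = 36.3 + 1.6 = 37.9

37.9


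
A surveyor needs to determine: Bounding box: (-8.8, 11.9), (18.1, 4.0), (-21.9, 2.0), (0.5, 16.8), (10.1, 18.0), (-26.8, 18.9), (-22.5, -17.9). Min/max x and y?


x range: [-26.8, 18.1]
y range: [-17.9, 18.9]
Bounding box: (-26.8,-17.9) to (18.1,18.9)

(-26.8,-17.9) to (18.1,18.9)


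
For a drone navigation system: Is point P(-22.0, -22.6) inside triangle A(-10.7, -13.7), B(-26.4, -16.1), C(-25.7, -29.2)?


Cross products: AB x AP = 112.61, BC x BP = 53.09, CA x CP = 41.65
All same sign? yes

Yes, inside


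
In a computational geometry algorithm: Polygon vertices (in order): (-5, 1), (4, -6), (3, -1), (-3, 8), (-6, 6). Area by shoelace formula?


Shoelace sum: ((-5)*(-6) - 4*1) + (4*(-1) - 3*(-6)) + (3*8 - (-3)*(-1)) + ((-3)*6 - (-6)*8) + ((-6)*1 - (-5)*6)
= 115
Area = |115|/2 = 57.5

57.5


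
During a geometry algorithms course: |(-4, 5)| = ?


|u| = sqrt((-4)^2 + 5^2) = sqrt(41) = 6.4031

6.4031


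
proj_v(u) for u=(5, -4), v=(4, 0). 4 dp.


u.v = 20, |v| = sqrt(16) = 4
Scalar projection = u.v / |v| = 20 / sqrt(16) = 5

5


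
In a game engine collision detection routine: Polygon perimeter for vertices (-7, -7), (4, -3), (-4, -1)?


Sides: (-7, -7)->(4, -3): sqrt(137) = 11.7047, (4, -3)->(-4, -1): sqrt(68) = 8.246211, (-4, -1)->(-7, -7): sqrt(45) = 6.708204
Sum = 26.659115
Perimeter = 26.6591

26.6591


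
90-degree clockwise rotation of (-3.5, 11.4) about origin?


90° CW: (x,y) -> (y, -x)
(-3.5,11.4) -> (11.4, 3.5)

(11.4, 3.5)


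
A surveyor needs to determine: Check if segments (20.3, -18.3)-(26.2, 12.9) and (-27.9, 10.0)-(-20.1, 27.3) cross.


Cross products: d1=-1054.6, d2=-913.31, d3=1670.81, d4=1529.52
d1*d2 < 0 and d3*d4 < 0? no

No, they don't intersect


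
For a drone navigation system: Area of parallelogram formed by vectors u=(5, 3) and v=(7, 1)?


|u x v| = |5*1 - 3*7|
= |5 - 21| = 16

16


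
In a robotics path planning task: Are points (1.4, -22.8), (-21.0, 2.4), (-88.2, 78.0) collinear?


Cross product: ((-21)-1.4)*(78-(-22.8)) - (2.4-(-22.8))*((-88.2)-1.4)
= 0

Yes, collinear


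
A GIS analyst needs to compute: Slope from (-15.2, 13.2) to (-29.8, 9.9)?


slope = (y2-y1)/(x2-x1) = (9.9-13.2)/((-29.8)-(-15.2)) = (-3.3)/(-14.6) = 0.226

0.226


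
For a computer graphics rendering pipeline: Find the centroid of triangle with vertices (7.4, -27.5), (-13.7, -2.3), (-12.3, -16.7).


Centroid = ((x_A+x_B+x_C)/3, (y_A+y_B+y_C)/3)
= ((7.4+(-13.7)+(-12.3))/3, ((-27.5)+(-2.3)+(-16.7))/3)
= (-6.2, -15.5)

(-6.2, -15.5)


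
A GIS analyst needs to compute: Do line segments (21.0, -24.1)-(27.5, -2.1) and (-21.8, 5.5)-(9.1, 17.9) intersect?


Cross products: d1=-1445.36, d2=-846.16, d3=1134, d4=534.8
d1*d2 < 0 and d3*d4 < 0? no

No, they don't intersect


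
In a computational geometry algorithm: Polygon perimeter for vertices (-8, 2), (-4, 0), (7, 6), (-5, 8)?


Sides: (-8, 2)->(-4, 0): sqrt(20) = 4.472136, (-4, 0)->(7, 6): sqrt(157) = 12.529964, (7, 6)->(-5, 8): sqrt(148) = 12.165525, (-5, 8)->(-8, 2): sqrt(45) = 6.708204
Sum = 35.875829
Perimeter = 35.8758

35.8758


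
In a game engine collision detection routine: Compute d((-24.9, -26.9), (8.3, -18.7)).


dx=33.2, dy=8.2
d^2 = 33.2^2 + 8.2^2 = 1169.48
d = sqrt(1169.48) = 34.1977

34.1977


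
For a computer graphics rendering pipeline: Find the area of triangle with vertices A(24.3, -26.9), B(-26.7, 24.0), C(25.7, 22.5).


Area = |x_A(y_B-y_C) + x_B(y_C-y_A) + x_C(y_A-y_B)|/2
= |36.45 + (-1318.98) + (-1308.13)|/2
= 2590.66/2 = 1295.33

1295.33


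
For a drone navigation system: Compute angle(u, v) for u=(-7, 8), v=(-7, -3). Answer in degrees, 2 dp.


u.v = 25, |u| = sqrt(113) = 10.6301, |v| = sqrt(58) = 7.6158
cos(theta) = u.v/(|u||v|) = 25/sqrt(6554) = 0.308807
theta = acos(0.308807) = 72.01 degrees

72.01 degrees


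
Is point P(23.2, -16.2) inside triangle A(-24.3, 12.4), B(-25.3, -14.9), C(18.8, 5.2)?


Cross products: AB x AP = 1325.35, BC x BP = -1032.18, CA x CP = 890.66
All same sign? no

No, outside


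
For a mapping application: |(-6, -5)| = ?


|u| = sqrt((-6)^2 + (-5)^2) = sqrt(61) = 7.8102

7.8102


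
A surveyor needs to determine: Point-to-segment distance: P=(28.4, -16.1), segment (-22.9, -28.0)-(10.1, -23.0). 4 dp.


Project P onto AB: t = 1 (clamped to [0,1])
Closest point on segment: (10.1, -23)
Distance: 19.5576

19.5576


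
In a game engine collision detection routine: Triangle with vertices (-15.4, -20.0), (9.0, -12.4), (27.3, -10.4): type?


Side lengths squared: AB^2=653.12, BC^2=338.89, CA^2=1915.45
Sorted: [338.89, 653.12, 1915.45]
By sides: Scalene, By angles: Obtuse

Scalene, Obtuse


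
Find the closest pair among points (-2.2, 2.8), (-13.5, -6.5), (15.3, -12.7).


d(P0,P1) = 14.6349, d(P0,P2) = 23.3773, d(P1,P2) = 29.4598
Closest: P0 and P1

Closest pair: (-2.2, 2.8) and (-13.5, -6.5), distance = 14.6349


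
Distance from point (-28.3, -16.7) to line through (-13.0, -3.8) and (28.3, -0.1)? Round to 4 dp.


|cross product| = 476.16
|line direction| = sqrt(1719.38) = 41.4654
Distance = 476.16/sqrt(1719.38) = 11.4833

11.4833


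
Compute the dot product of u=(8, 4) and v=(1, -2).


u . v = u_x*v_x + u_y*v_y = 8*1 + 4*(-2)
= 8 + (-8) = 0

0


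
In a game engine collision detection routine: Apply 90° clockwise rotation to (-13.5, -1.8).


90° CW: (x,y) -> (y, -x)
(-13.5,-1.8) -> (-1.8, 13.5)

(-1.8, 13.5)


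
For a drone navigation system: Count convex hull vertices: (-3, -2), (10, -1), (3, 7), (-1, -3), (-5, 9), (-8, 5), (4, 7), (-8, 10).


Convex hull vertices (CCW): (-8, 5), (-3, -2), (-1, -3), (10, -1), (4, 7), (-8, 10)
Count = 6

6


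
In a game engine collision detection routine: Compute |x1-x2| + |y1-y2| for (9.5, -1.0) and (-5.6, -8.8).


|9.5-(-5.6)| + |(-1)-(-8.8)| = 15.1 + 7.8 = 22.9

22.9


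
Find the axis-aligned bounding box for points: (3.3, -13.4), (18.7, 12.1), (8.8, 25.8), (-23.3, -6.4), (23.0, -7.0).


x range: [-23.3, 23]
y range: [-13.4, 25.8]
Bounding box: (-23.3,-13.4) to (23,25.8)

(-23.3,-13.4) to (23,25.8)


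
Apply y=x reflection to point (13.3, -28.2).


Reflection over y=x: (x,y) -> (y,x)
(13.3, -28.2) -> (-28.2, 13.3)

(-28.2, 13.3)


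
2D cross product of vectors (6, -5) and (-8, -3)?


u x v = u_x*v_y - u_y*v_x = 6*(-3) - (-5)*(-8)
= (-18) - 40 = -58

-58


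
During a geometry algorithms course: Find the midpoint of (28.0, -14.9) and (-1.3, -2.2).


M = ((28+(-1.3))/2, ((-14.9)+(-2.2))/2)
= (13.35, -8.55)

(13.35, -8.55)


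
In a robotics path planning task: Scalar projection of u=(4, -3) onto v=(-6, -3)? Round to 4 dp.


u.v = -15, |v| = sqrt(45) = 6.7082
Scalar projection = u.v / |v| = -15 / sqrt(45) = -2.2361

-2.2361


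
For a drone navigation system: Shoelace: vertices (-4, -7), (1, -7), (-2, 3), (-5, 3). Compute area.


Shoelace sum: ((-4)*(-7) - 1*(-7)) + (1*3 - (-2)*(-7)) + ((-2)*3 - (-5)*3) + ((-5)*(-7) - (-4)*3)
= 80
Area = |80|/2 = 40

40


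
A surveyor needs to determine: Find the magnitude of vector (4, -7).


|u| = sqrt(4^2 + (-7)^2) = sqrt(65) = 8.0623

8.0623


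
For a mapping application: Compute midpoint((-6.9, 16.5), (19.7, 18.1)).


M = (((-6.9)+19.7)/2, (16.5+18.1)/2)
= (6.4, 17.3)

(6.4, 17.3)


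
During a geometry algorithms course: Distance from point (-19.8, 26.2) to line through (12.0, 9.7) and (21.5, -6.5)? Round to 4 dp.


|cross product| = 358.41
|line direction| = sqrt(352.69) = 18.78
Distance = 358.41/sqrt(352.69) = 19.0846

19.0846


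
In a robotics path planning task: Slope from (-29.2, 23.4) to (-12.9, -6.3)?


slope = (y2-y1)/(x2-x1) = ((-6.3)-23.4)/((-12.9)-(-29.2)) = (-29.7)/16.3 = -1.8221

-1.8221


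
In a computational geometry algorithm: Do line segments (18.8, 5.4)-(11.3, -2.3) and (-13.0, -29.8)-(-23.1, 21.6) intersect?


Cross products: d1=-1990.04, d2=-1526.77, d3=19.14, d4=-444.13
d1*d2 < 0 and d3*d4 < 0? no

No, they don't intersect


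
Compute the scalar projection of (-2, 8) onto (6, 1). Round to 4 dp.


u.v = -4, |v| = sqrt(37) = 6.0828
Scalar projection = u.v / |v| = -4 / sqrt(37) = -0.6576

-0.6576
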